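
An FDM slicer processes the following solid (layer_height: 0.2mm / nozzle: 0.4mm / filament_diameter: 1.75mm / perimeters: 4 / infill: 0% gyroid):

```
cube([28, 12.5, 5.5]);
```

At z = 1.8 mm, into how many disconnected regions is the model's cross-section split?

1

At z = 1.8 mm: the 28×12.5 cube contributes its full rectangle. The result has 1 disconnected region.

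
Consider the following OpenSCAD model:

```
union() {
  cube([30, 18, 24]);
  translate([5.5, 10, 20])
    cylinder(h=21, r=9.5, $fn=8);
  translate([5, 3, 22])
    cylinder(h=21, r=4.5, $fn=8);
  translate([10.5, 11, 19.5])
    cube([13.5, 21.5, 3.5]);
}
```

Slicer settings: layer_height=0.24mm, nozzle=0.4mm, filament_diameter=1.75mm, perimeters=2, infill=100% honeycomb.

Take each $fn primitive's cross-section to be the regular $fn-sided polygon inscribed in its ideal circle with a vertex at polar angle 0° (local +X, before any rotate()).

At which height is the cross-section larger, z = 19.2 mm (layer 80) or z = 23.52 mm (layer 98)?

layer 98 (z = 23.52 mm)

Layer 80 (z = 19.2): the cube (footprint 30×18) is included at this height (area 540.00 mm²); the cylinder at (5.5, 10) does not reach this height (z outside [20, 41]); the cylinder at (5, 3) does not reach this height (z outside [22, 43]); the cube at (10.5, 11) is not intersected at this z (z outside [19.5, 23]); Merging all regions: only the 30×18 cube is present, so the union is just that shape — area = 540.00 mm². So its area = 540.00 mm². Layer 98 (z = 23.52): the cube is present — its section is the full 30×18 rectangle (area 540.00 mm²); the r=9.5 cylinder at (5.5, 10) contributes a regular 8-gon of circumradius 9.5 (area = (8/2)·9.500²·sin(360°/8) = 255.27 mm²); the r=4.5 cylinder at (5, 3) gives a regular 8-gon of circumradius 4.5 (constant along its height) (area = (8/2)·4.500²·sin(360°/8) = 57.28 mm²); the cube at (10.5, 11) is not intersected at this z (z outside [19.5, 23]); Taking the union: the regions partially overlap — summed areas 852.54 mm² minus the doubly-counted overlap 266.08 mm² gives 586.46 mm² — area = 586.46 mm². So its area = 586.46 mm². Layer 98 is larger (586.46 vs 540.00 mm²).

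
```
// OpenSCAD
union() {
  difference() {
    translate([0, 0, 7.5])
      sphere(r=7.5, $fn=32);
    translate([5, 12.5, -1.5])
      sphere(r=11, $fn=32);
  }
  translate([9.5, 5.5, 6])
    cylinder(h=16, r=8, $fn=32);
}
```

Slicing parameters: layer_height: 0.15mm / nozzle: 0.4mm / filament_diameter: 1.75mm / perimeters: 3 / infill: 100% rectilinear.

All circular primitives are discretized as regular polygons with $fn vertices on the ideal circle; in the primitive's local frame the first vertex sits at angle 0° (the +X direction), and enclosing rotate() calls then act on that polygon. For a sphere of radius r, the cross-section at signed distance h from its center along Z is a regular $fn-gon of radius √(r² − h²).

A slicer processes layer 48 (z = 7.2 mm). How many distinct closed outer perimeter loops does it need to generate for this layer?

At z = 7.2 mm: the r=7.5 sphere contributes a regular 32-gon of circumradius √(7.5²−0.3²) = 7.494; the sphere at (5, 12.5): section is a regular 32-gon, circumradius = √(r²−h²) = √(11²−8.7²) = 6.731; Taking the first minus the rest: starting from the r=7.5 sphere, the r=11 sphere at (5, 12.5) partially overlaps it — only the 2.13 mm² overlap (of its 141.43 mm²) is removed, clipping the outline — 1 connected region; the cylinder at (9.5, 5.5): section is a regular 32-gon, circumradius r=8; Merging all regions: the regions partially overlap (shared area 31.63 mm²), so overlapping operands fuse into one piece — 1 connected region. The result has 1 disconnected region.

1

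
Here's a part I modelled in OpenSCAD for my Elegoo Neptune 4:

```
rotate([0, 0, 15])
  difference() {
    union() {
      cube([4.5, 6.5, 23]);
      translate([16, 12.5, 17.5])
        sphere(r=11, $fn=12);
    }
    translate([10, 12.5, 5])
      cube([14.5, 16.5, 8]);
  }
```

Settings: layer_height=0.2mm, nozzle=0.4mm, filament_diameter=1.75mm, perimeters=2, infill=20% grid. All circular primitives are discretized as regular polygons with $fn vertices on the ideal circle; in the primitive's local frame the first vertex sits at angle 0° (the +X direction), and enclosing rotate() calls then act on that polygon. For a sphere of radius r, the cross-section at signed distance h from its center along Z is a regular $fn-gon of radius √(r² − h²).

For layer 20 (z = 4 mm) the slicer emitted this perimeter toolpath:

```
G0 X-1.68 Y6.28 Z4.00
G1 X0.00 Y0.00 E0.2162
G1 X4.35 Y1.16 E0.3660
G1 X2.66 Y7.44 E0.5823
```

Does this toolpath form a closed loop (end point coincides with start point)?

no

Start point (G0): (-1.68, 6.28). End point (last G1): the path does not return to the start — open.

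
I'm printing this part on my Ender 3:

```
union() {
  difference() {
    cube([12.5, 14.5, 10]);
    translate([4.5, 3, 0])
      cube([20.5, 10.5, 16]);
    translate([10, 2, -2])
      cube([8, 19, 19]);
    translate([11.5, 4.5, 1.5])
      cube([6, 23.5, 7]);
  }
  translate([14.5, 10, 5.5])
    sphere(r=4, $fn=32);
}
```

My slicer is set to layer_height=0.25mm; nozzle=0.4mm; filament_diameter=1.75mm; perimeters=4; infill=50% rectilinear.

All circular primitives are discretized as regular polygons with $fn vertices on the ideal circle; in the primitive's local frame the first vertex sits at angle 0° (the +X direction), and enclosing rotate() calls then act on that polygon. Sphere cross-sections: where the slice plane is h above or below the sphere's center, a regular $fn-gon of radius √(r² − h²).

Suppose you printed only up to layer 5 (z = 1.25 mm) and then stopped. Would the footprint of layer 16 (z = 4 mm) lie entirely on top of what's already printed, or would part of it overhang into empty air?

Compare the two slices. At z = 1.25: the cube is present — its section is the full 12.5×14.5 rectangle (area 181.25 mm²); the cube at (4.5, 3) is present — its section is the full 20.5×10.5 rectangle (area 215.25 mm²); the 8×19 cube at (10, 2) contributes its full rectangle (area 152.00 mm²); the cube at (11.5, 4.5) is absent (z outside [1.5, 8.5]); Subtracting the remaining from the first: starting from the 12.5×14.5 cube (181.25 mm²), the 20.5×10.5 cube at (4.5, 3) partially overlaps it — only the 84.00 mm² overlap (of its 215.25 mm²) is removed, clipping the outline; the 8×19 cube at (10, 2) partially overlaps it — only the 5.00 mm² overlap (of its 152.00 mm²) is removed, clipping the outline — area = 92.25 mm²; the sphere at (14.5, 10) does not reach this height (|z−center|=4.250 > r=4); Merging all regions: only the result so far is present, so the union is just that shape — area = 92.25 mm². At z = 4: the cube (footprint 12.5×14.5) is included at this height (area 181.25 mm²); the cube at (4.5, 3) is present — its section is the full 20.5×10.5 rectangle (area 215.25 mm²); the cube at (10, 2) is present — its section is the full 8×19 rectangle (area 152.00 mm²); the 6×23.5 cube at (11.5, 4.5) contributes its full rectangle (area 141.00 mm²); Subtracting the remaining from the first: starting from the 12.5×14.5 cube (181.25 mm²), the 20.5×10.5 cube at (4.5, 3) partially overlaps it — only the 84.00 mm² overlap (of its 215.25 mm²) is removed, clipping the outline; the 8×19 cube at (10, 2) partially overlaps it — only the 5.00 mm² overlap (of its 152.00 mm²) is removed, clipping the outline; the 6×23.5 cube at (11.5, 4.5) misses the remaining region (no effect) — area = 92.25 mm²; the r=4 sphere at (14.5, 10) slices to a regular 32-gon of circumradius 3.708 (√(r²−h²) with h=1.5 from center) (area = (32/2)·3.708²·sin(360°/32) = 42.92 mm²); Combining (union): the 2 present regions are separate (no shared area or edge), so areas and boundary lengths simply add and each stays a separate island — area = 135.17 mm². Checking containment: at z = 4 the cross-section extends beyond the z = 1.25 cross-section by about 42.92 mm².

part overhangs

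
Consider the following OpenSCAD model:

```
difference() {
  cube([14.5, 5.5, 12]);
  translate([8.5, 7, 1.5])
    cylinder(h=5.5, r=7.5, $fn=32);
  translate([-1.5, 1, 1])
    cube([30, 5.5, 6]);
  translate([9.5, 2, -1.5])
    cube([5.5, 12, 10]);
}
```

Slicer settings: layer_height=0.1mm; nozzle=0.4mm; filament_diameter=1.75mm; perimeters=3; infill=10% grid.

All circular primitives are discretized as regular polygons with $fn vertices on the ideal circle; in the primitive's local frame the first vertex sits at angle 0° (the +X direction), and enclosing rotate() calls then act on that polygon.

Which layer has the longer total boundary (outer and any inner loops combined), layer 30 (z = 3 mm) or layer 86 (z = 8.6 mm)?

layer 86 (z = 8.6 mm)

Layer 30 (z = 3): the cube is present — its section is the full 14.5×5.5 rectangle (perimeter 40.00 mm); the cylinder at (8.5, 7): section is a regular 32-gon, circumradius r=7.5 (perimeter = 2·32·7.500·sin(180°/32) = 47.05 mm); the cube at (-1.5, 1) is present — its section is the full 30×5.5 rectangle (perimeter 71.00 mm); the 5.5×12 cube at (9.5, 2) contributes its full rectangle (perimeter 35.00 mm); Taking the first minus the rest: starting from the 14.5×5.5 cube, the r=7.5 cylinder at (8.5, 7) partially overlaps it — only the 61.50 mm² overlap (of its 175.58 mm²) is removed, clipping the outline; the 30×5.5 cube at (-1.5, 1) partially overlaps it — only the 11.06 mm² overlap (of its 165.00 mm²) is removed, clipping the outline; the 5.5×12 cube at (9.5, 2) misses the remaining region (no effect) — boundary = 20.99 mm. So its perimeter = 20.99 mm. Layer 86 (z = 8.6): the cube (footprint 14.5×5.5) is included at this height (perimeter 40.00 mm); the cylinder at (8.5, 7) does not reach this height (z outside [1.5, 7]); the cube at (-1.5, 1) is absent (z outside [1, 7]); the cube at (9.5, 2) does not reach this height (z outside [-1.5, 8.5]); Taking the first minus the rest: none of the subtracted shapes is present at this height, so the 14.5×5.5 cube is unchanged — boundary = 40.00 mm. So its perimeter = 40.00 mm. Layer 86 is larger (40.00 vs 20.99 mm).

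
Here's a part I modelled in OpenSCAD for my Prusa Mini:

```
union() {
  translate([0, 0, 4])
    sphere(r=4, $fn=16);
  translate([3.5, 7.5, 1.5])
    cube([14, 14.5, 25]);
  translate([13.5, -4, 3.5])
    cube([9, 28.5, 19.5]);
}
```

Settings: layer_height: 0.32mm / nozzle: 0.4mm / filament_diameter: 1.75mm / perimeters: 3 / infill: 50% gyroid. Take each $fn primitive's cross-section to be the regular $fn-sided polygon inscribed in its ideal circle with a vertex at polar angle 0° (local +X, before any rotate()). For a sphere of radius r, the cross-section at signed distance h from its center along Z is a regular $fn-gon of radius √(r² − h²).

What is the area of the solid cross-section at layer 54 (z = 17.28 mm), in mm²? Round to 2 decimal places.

At z = 17.28 mm: the sphere is absent (|z−center|=13.280 > r=4); the cube at (3.5, 7.5) is present — its section is the full 14×14.5 rectangle (area 203.00 mm²); the cube at (13.5, -4) (footprint 9×28.5) is included at this height (area 256.50 mm²); Merging all regions: the regions partially overlap — summed areas 459.50 mm² minus the doubly-counted overlap 58.00 mm² gives 401.50 mm² — area = 401.50 mm². Overall, the cross-section is a single solid region. Net area = 401.50 mm².

401.50 mm²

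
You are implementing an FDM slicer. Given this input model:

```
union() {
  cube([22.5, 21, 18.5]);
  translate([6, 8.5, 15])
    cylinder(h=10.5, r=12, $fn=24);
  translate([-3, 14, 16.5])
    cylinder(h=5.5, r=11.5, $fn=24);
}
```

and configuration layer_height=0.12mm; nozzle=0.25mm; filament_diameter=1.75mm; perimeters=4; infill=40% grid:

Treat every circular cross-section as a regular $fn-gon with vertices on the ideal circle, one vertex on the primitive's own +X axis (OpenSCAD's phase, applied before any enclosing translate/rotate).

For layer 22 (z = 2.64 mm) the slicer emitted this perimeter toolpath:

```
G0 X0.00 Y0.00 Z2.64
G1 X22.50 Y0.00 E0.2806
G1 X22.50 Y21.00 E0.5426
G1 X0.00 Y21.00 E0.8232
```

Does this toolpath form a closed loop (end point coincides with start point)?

no

Start point (G0): (0.00, 0.00). End point (last G1): the path does not return to the start — open.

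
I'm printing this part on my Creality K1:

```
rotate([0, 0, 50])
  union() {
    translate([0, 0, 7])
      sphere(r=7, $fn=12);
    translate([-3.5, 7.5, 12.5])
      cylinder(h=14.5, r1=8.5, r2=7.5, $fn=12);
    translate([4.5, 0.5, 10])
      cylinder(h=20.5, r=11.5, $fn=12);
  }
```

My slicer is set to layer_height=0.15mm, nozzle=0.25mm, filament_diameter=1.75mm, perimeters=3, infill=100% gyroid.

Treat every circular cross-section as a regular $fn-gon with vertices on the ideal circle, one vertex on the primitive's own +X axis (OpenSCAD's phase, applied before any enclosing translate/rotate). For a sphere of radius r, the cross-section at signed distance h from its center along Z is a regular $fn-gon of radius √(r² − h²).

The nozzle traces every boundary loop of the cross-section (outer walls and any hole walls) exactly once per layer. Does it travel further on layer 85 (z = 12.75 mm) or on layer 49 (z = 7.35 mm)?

Layer 85 (z = 12.75): the sphere: section is a regular 12-gon, circumradius = √(r²−h²) = √(7²−5.75²) = 3.992 (perimeter = 2·12·3.992·sin(180°/12) = 24.80 mm); the cone at (-3.5, 7.5) (r1=8.5→r2=7.5) has section circumradius 8.483 here — a regular 12-gon (perimeter = 2·12·8.483·sin(180°/12) = 52.69 mm); the r=11.5 cylinder at (4.5, 0.5) gives a regular 12-gon of circumradius 11.5 (constant along its height) (perimeter = 2·12·11.500·sin(180°/12) = 71.43 mm); Combining (union): the regions partially overlap (shared area 148.00 mm²), so the edge portions inside another operand are dropped and the merged outline is re-measured after clipping — boundary = 85.29 mm; (rotated 50° about Z; rotation is an isometry so areas/perimeters/island counts are preserved). So its perimeter = 85.29 mm. Layer 49 (z = 7.35): the sphere: section is a regular 12-gon, circumradius = √(r²−h²) = √(7²−0.35²) = 6.991 (perimeter = 2·12·6.991·sin(180°/12) = 43.43 mm); the cone at (-3.5, 7.5) is not intersected at this z (z outside [12.5, 27]); the cylinder at (4.5, 0.5) is absent (z outside [10, 30.5]); Merging all regions: only the r=7 sphere is present, so the union is just that shape — boundary = 43.43 mm; (whole slice rotated 50° about Z — lengths, areas and connectivity unchanged). So its perimeter = 43.43 mm. Layer 85 is larger (85.29 vs 43.43 mm).

layer 85 (z = 12.75 mm)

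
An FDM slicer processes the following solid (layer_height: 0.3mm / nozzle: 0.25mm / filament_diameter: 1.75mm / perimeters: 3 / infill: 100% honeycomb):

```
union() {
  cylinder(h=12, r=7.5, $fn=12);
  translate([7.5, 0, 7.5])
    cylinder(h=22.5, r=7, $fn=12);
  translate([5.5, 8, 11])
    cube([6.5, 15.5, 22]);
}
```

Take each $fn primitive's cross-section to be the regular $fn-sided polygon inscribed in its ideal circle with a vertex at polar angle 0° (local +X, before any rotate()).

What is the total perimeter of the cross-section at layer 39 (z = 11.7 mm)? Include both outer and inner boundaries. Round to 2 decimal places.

At z = 11.7 mm: the r=7.5 cylinder contributes a regular 12-gon of circumradius 7.5 (perimeter = 2·12·7.500·sin(180°/12) = 46.59 mm); the r=7 cylinder at (7.5, 0) gives a regular 12-gon of circumradius 7 (constant along its height) (perimeter = 2·12·7.000·sin(180°/12) = 43.48 mm); the cube at (5.5, 8) (footprint 6.5×15.5) is included at this height (perimeter 44.00 mm); Combining (union): the regions partially overlap (shared area 56.46 mm²), so the edge portions inside another operand are dropped and the merged outline is re-measured after clipping — boundary = 104.86 mm. Overall, the cross-section has 2 separate islands. Total boundary length (outer) = 104.86 mm.

104.86 mm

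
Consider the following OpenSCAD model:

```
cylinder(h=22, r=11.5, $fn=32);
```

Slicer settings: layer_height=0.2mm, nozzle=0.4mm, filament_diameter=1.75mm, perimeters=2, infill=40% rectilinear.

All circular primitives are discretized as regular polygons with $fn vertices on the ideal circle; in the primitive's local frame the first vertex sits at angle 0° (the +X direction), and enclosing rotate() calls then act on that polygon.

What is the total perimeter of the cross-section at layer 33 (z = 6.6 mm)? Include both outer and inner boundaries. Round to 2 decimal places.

At z = 6.6 mm: the r=11.5 cylinder contributes a regular 32-gon of circumradius 11.5 (perimeter = 2·32·11.500·sin(180°/32) = 72.14 mm). Overall, the cross-section is a single solid region. Total boundary length (outer) = 72.14 mm.

72.14 mm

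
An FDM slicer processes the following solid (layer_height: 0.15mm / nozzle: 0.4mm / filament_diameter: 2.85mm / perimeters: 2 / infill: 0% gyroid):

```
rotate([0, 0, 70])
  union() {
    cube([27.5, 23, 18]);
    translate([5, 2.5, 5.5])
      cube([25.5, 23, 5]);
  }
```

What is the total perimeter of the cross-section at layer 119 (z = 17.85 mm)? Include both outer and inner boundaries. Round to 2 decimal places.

At z = 17.85 mm: the cube (footprint 27.5×23) is included at this height (perimeter 101.00 mm); the cube at (5, 2.5) does not reach this height (z outside [5.5, 10.5]); Taking the union: only the 27.5×23 cube is present, so the union is just that shape — boundary = 101.00 mm; (rotated 70° about Z; rotation is an isometry so areas/perimeters/island counts are preserved). Overall, the cross-section is a single solid region. Total boundary length (outer) = 101.00 mm.

101.00 mm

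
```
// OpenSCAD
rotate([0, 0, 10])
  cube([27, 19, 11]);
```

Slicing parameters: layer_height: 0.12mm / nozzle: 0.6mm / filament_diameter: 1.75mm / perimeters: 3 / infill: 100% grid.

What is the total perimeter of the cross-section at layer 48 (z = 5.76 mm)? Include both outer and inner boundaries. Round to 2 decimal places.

92.00 mm

At z = 5.76 mm: the cube (footprint 27×19) is included at this height (perimeter 92.00 mm); (rotated 10° about Z; rotation is an isometry so areas/perimeters/island counts are preserved). Overall, the cross-section is a single solid region. Total boundary length (outer) = 92.00 mm.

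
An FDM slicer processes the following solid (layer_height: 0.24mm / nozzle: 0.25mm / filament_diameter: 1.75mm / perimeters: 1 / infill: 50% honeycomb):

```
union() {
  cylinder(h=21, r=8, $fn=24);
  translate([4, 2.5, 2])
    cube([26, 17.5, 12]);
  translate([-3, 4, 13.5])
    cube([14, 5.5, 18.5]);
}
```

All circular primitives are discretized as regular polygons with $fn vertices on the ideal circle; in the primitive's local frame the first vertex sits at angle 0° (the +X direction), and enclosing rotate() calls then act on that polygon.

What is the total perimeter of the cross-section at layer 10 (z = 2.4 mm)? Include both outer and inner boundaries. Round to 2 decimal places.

123.34 mm

At z = 2.4 mm: the cylinder: section is a regular 24-gon, circumradius r=8 (perimeter = 2·24·8.000·sin(180°/24) = 50.12 mm); the 26×17.5 cube at (4, 2.5) contributes its full rectangle (perimeter 87.00 mm); the cube at (-3, 4) is not intersected at this z (z outside [13.5, 32]); Combining (union): the regions partially overlap (shared area 9.71 mm²), so the edge portions inside another operand are dropped and the merged outline is re-measured after clipping — boundary = 123.34 mm. Overall, the cross-section is a single solid region. Total boundary length (outer) = 123.34 mm.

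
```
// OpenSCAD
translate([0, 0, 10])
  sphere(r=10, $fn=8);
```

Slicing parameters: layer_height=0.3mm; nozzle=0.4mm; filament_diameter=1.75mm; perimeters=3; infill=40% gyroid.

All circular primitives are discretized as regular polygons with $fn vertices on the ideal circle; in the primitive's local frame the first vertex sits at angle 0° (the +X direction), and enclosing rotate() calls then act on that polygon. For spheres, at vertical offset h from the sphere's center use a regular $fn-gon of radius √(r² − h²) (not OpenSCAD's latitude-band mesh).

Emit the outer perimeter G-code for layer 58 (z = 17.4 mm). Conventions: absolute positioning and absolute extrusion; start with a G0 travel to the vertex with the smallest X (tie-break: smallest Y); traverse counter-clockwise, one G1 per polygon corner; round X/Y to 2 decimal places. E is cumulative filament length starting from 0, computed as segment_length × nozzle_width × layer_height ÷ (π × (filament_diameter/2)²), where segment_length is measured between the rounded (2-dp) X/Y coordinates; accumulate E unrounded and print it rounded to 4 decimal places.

At z = 17.4 mm: the r=10 sphere slices to a regular 8-gon of circumradius 6.726 (√(r²−h²) with h=7.4 from center). The outline is a single polygon with 8 vertices. Extrusion per mm of travel: 0.4 × 0.3 / (π × 0.875²) = 0.049890. Accumulating E over each segment gives final E = 2.0561.

G0 X-6.73 Y0.00 Z17.40
G1 X-4.76 Y-4.76 E0.2570
G1 X0.00 Y-6.73 E0.5140
G1 X4.76 Y-4.76 E0.7710
G1 X6.73 Y0.00 E1.0280
G1 X4.76 Y4.76 E1.2851
G1 X0.00 Y6.73 E1.5421
G1 X-4.76 Y4.76 E1.7991
G1 X-6.73 Y0.00 E2.0561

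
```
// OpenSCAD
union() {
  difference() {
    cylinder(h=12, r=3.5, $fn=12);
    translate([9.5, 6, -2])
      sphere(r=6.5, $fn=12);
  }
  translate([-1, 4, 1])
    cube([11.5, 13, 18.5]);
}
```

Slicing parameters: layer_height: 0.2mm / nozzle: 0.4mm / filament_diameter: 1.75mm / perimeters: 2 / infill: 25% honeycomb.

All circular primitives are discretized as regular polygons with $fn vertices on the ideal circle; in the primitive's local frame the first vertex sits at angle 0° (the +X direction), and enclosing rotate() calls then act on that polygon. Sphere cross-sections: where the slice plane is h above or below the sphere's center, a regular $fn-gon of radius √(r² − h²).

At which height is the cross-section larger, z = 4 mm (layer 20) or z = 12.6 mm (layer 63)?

Layer 20 (z = 4): the r=3.5 cylinder gives a regular 12-gon of circumradius 3.5 (constant along its height) (area = (12/2)·3.500²·sin(360°/12) = 36.75 mm²); the sphere at (9.5, 6): section is a regular 12-gon, circumradius = √(r²−h²) = √(6.5²−6²) = 2.500 (area = (12/2)·2.500²·sin(360°/12) = 18.75 mm²); Taking the first minus the rest: starting from the r=3.5 cylinder (36.75 mm²), the r=6.5 sphere at (9.5, 6) misses the remaining region (no effect) — area = 36.75 mm²; the cube at (-1, 4) (footprint 11.5×13) is included at this height (area 149.50 mm²); Taking the union: the 2 present regions are separate (no shared area or edge), so areas and boundary lengths simply add and each stays a separate island — area = 186.25 mm². So its area = 186.25 mm². Layer 63 (z = 12.6): the cylinder does not reach this height (z outside [0, 12]); the sphere at (9.5, 6) does not reach this height (|z−center|=14.600 > r=6.5); Taking the first minus the rest: the first operand is absent here, so nothing remains; the cube at (-1, 4) (footprint 11.5×13) is included at this height (area 149.50 mm²); Combining (union): only the 11.5×13 cube at (-1, 4) is present, so the union is just that shape — area = 149.50 mm². So its area = 149.50 mm². Layer 20 is larger (186.25 vs 149.50 mm²).

layer 20 (z = 4 mm)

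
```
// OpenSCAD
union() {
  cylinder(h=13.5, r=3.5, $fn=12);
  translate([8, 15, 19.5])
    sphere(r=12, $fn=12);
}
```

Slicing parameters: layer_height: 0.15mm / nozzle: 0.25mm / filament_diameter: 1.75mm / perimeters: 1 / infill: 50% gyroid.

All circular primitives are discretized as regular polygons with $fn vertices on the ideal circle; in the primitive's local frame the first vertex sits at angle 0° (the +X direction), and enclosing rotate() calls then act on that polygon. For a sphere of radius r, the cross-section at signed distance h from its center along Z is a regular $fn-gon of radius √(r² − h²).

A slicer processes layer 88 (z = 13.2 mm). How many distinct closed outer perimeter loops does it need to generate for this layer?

2

At z = 13.2 mm: the r=3.5 cylinder gives a regular 12-gon of circumradius 3.5 (constant along its height); the sphere at (8, 15): section is a regular 12-gon, circumradius = √(r²−h²) = √(12²−6.3²) = 10.213; Taking the union: the 2 present regions are separate (no shared area or edge), so areas and boundary lengths simply add and each stays a separate island — 2 connected regions. The result has 2 disconnected regions.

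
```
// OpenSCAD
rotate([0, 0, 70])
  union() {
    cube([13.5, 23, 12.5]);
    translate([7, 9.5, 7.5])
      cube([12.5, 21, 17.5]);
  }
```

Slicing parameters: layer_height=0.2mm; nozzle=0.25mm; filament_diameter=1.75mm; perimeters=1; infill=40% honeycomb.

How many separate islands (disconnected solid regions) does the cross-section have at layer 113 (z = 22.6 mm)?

1

At z = 22.6 mm: the cube is not intersected at this z (z outside [0, 12.5]); the cube at (7, 9.5) is present — its section is the full 12.5×21 rectangle; Merging all regions: only the 12.5×21 cube at (7, 9.5) is present, so the union is just that shape — 1 connected region; (rotated 70° about Z; rotation is an isometry so areas/perimeters/island counts are preserved). Overall, the cross-section is a single solid region. Island count = 1.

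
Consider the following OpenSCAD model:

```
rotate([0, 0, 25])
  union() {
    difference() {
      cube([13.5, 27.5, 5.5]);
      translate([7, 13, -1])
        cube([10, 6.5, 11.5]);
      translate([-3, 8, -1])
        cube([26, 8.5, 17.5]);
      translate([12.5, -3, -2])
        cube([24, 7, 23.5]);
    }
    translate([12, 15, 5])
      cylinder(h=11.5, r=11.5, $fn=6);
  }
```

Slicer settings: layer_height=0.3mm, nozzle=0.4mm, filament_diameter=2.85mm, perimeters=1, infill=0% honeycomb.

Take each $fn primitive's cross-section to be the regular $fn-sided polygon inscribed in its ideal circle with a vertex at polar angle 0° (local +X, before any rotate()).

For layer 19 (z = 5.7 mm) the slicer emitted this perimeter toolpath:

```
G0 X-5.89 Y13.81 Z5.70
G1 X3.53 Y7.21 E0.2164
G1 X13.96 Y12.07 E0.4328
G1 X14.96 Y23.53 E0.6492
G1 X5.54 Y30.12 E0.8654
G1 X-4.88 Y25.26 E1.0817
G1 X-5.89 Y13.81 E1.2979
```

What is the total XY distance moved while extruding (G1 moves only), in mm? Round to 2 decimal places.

Sum the Euclidean lengths of each G1 segment: total = 69.00 mm.

69.00 mm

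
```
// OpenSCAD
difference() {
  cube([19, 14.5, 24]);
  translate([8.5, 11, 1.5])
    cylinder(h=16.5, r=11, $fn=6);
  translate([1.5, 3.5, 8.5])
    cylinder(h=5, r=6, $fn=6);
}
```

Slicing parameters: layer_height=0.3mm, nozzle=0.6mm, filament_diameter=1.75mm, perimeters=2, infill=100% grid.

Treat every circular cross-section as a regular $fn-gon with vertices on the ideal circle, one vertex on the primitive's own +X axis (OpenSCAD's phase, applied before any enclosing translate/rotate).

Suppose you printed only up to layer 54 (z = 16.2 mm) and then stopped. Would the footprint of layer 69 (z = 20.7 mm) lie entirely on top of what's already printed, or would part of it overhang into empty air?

Compare the two slices. At z = 16.2: the 19×14.5 cube contributes its full rectangle (area 275.50 mm²); the r=11 cylinder at (8.5, 11) gives a regular 6-gon of circumradius 11 (constant along its height) (area = (6/2)·11.000²·sin(360°/6) = 314.37 mm²); the cylinder at (1.5, 3.5) is absent (z outside [8.5, 13.5]); Taking the first minus the rest: starting from the 19×14.5 cube (275.50 mm²), the r=11 cylinder at (8.5, 11) partially overlaps it — only the 216.05 mm² overlap (of its 314.37 mm²) is removed, clipping the outline — area = 59.45 mm². At z = 20.7: the cube (footprint 19×14.5) is included at this height (area 275.50 mm²); the cylinder at (8.5, 11) is not intersected at this z (z outside [1.5, 18]); the cylinder at (1.5, 3.5) does not reach this height (z outside [8.5, 13.5]); After the difference (first − rest): none of the subtracted shapes is present at this height, so the 19×14.5 cube is unchanged — area = 275.50 mm². Checking containment: at z = 20.7 the cross-section extends beyond the z = 16.2 cross-section by about 216.05 mm².

part overhangs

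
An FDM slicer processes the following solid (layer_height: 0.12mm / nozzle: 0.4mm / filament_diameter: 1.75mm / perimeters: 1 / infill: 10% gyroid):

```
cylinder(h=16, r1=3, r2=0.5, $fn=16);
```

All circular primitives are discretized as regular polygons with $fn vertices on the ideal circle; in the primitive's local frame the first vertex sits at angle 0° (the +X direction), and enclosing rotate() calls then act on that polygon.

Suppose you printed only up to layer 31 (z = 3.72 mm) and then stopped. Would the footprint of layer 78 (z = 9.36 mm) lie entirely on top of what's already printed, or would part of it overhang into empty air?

entirely on top

Compare the two slices. At z = 3.72: the cone (r1=3→r2=0.5) has section circumradius 2.419 here — a regular 16-gon (area = (16/2)·2.419²·sin(360°/16) = 17.91 mm²). At z = 9.36: the cone (r1=3→r2=0.5) has section circumradius 1.538 here — a regular 16-gon (area = (16/2)·1.538²·sin(360°/16) = 7.24 mm²). Checking containment: the cross-section at z = 9.36 is a subset of the cross-section at z = 3.72.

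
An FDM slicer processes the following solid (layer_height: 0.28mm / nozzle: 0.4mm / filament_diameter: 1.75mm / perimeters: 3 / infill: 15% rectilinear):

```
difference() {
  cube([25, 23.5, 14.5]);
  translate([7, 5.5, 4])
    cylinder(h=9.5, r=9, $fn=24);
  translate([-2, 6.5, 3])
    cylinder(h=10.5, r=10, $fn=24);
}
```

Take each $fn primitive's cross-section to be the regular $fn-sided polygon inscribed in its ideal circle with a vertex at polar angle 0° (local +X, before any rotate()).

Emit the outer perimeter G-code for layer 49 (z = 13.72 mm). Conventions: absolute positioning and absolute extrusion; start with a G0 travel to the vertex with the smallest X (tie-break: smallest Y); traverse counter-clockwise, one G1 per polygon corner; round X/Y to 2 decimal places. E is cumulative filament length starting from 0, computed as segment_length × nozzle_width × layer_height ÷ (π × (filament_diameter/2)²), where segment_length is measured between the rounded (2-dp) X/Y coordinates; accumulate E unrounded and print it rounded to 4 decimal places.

G0 X0.00 Y0.00 Z13.72
G1 X25.00 Y0.00 E1.1641
G1 X25.00 Y23.50 E2.2584
G1 X0.00 Y23.50 E3.4225
G1 X0.00 Y0.00 E4.5167

At z = 13.72 mm: the cube is present — its section is the full 25×23.5 rectangle; the cylinder at (7, 5.5) is absent (z outside [4, 13.5]); the cylinder at (-2, 6.5) is not intersected at this z (z outside [3, 13.5]); After the difference (first − rest): none of the subtracted shapes is present at this height, so the 25×23.5 cube is unchanged — 1 connected region. The outline is a single polygon with 4 vertices. Extrusion per mm of travel: 0.4 × 0.28 / (π × 0.875²) = 0.046564. Accumulating E over each segment gives final E = 4.5167.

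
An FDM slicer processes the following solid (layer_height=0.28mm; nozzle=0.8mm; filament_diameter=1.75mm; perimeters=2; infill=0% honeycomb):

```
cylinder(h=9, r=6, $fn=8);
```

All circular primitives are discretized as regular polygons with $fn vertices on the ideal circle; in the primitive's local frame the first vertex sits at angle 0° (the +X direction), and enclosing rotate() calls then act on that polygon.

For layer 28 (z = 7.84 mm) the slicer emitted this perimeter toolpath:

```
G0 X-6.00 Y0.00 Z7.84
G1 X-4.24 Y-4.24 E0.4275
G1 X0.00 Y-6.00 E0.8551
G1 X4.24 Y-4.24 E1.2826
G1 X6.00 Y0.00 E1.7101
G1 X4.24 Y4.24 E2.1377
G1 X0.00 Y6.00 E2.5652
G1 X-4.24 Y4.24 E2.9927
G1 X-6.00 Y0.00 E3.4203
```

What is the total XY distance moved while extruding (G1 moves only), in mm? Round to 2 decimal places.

Sum the Euclidean lengths of each G1 segment: total = 36.73 mm.

36.73 mm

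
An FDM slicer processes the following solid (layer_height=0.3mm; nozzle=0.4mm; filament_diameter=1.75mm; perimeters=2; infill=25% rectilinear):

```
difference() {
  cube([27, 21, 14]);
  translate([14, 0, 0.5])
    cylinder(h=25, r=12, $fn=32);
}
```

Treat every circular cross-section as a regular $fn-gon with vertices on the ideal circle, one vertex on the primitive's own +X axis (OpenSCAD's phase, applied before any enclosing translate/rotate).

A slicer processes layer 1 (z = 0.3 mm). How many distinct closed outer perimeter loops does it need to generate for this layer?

At z = 0.3 mm: the cube (footprint 27×21) is included at this height; the cylinder at (14, 0) is absent (z outside [0.5, 25.5]); After the difference (first − rest): none of the subtracted shapes is present at this height, so the 27×21 cube is unchanged — 1 connected region. The result has 1 disconnected region.

1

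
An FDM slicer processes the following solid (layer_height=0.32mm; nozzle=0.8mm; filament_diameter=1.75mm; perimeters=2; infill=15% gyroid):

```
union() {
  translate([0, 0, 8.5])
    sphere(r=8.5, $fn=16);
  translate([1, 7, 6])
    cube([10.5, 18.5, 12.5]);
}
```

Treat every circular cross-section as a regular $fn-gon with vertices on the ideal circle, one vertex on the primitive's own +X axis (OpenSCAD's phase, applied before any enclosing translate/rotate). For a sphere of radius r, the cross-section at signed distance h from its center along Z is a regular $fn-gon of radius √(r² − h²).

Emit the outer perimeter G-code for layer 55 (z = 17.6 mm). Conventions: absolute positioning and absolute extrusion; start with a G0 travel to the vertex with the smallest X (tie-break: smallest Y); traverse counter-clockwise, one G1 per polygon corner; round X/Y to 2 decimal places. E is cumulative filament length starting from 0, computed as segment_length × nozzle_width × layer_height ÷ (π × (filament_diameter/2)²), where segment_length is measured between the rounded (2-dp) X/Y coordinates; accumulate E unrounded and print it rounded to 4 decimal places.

G0 X1.00 Y7.00 Z17.60
G1 X11.50 Y7.00 E1.1175
G1 X11.50 Y25.50 E3.0865
G1 X1.00 Y25.50 E4.2041
G1 X1.00 Y7.00 E6.1731

At z = 17.6 mm: the sphere is absent (|z−center|=9.100 > r=8.5); the 10.5×18.5 cube at (1, 7) contributes its full rectangle; Merging all regions: only the 10.5×18.5 cube at (1, 7) is present, so the union is just that shape — 1 connected region. The outline is a single polygon with 4 vertices. Extrusion per mm of travel: 0.8 × 0.32 / (π × 0.875²) = 0.106432. Accumulating E over each segment gives final E = 6.1731.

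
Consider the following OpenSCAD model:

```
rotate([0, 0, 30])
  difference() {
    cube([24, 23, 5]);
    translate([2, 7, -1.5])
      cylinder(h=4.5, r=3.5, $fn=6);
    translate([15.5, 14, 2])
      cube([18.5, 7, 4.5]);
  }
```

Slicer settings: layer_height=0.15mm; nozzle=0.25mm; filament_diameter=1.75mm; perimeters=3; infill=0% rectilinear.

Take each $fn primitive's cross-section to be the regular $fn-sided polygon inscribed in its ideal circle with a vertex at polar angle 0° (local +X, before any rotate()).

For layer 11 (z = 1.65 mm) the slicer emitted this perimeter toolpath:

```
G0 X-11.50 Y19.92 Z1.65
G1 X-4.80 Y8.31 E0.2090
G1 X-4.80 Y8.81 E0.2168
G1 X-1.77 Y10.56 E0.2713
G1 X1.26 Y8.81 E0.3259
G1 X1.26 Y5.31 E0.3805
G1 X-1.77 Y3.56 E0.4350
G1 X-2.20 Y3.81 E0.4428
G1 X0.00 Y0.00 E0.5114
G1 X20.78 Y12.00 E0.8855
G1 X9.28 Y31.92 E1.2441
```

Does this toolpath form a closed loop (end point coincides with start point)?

no

Start point (G0): (-11.50, 19.92). End point (last G1): the path does not return to the start — open.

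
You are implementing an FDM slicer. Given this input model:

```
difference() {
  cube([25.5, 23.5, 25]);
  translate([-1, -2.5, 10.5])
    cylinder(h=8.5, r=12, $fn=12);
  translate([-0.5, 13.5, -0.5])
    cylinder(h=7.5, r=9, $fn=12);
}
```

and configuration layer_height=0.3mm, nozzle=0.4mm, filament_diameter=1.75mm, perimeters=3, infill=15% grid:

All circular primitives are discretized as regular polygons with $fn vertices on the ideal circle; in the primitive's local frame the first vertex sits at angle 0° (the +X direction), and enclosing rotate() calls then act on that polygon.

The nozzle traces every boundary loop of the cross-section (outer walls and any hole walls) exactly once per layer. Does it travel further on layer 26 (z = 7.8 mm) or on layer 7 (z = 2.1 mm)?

Layer 26 (z = 7.8): the cube is present — its section is the full 25.5×23.5 rectangle (perimeter 98.00 mm); the cylinder at (-1, -2.5) does not reach this height (z outside [10.5, 19]); the cylinder at (-0.5, 13.5) is not intersected at this z (z outside [-0.5, 7]); After the difference (first − rest): none of the subtracted shapes is present at this height, so the 25.5×23.5 cube is unchanged — boundary = 98.00 mm. So its perimeter = 98.00 mm. Layer 7 (z = 2.1): the cube (footprint 25.5×23.5) is included at this height (perimeter 98.00 mm); the cylinder at (-1, -2.5) is absent (z outside [10.5, 19]); the r=9 cylinder at (-0.5, 13.5) contributes a regular 12-gon of circumradius 9 (perimeter = 2·12·9.000·sin(180°/12) = 55.90 mm); Subtracting the remaining from the first: starting from the 25.5×23.5 cube, the r=9 cylinder at (-0.5, 13.5) partially overlaps it — only the 112.57 mm² overlap (of its 243.00 mm²) is removed, clipping the outline — boundary = 107.19 mm. So its perimeter = 107.19 mm. Layer 7 is larger (107.19 vs 98.00 mm).

layer 7 (z = 2.1 mm)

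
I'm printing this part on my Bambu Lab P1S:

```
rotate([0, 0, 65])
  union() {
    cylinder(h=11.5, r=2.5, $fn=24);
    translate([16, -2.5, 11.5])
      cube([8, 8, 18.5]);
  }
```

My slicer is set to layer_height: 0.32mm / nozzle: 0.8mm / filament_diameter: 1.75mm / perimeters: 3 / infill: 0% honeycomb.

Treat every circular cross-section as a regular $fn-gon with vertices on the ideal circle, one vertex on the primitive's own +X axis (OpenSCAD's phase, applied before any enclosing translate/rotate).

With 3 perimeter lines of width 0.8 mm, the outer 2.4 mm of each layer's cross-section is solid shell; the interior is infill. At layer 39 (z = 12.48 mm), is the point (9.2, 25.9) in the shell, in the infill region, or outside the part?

At z = 12.48 mm: the cylinder is not intersected at this z (z outside [0, 11.5]); the cube at (16, -2.5) (footprint 8×8) is included at this height; Merging all regions: only the 8×8 cube at (16, -2.5) is present, so the union is just that shape — 1 connected region; (rotated 65° about Z; rotation is an isometry so areas/perimeters/island counts are preserved). Overall, the cross-section is a single solid region. Undo the 65° rotation: the query point maps to (27.361, 2.608) in the un-rotated model frame. The nearest boundary edge runs (24.00, -2.50)→(24.00, 5.50); distance from the point to it = 3.36 mm. The point is not inside any of the regions above, so it lies outside the cross-section (3.36 mm from the nearest boundary).

outside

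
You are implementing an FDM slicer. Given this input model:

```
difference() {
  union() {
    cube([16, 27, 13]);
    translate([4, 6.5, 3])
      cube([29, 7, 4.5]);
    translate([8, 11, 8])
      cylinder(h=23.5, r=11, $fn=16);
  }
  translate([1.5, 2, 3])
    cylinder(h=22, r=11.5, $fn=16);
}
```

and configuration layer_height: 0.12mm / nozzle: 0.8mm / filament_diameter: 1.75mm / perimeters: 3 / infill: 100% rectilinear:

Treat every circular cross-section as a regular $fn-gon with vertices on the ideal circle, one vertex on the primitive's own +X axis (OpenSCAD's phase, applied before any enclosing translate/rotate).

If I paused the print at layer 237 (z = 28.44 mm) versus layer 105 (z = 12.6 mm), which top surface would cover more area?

Layer 237 (z = 28.44): the cube does not reach this height (z outside [0, 13]); the cube at (4, 6.5) does not reach this height (z outside [3, 7.5]); the cylinder at (8, 11): section is a regular 16-gon, circumradius r=11 (area = (16/2)·11.000²·sin(360°/16) = 370.44 mm²); Merging all regions: only the r=11 cylinder at (8, 11) is present, so the union is just that shape — area = 370.44 mm²; the cylinder at (1.5, 2) is absent (z outside [3, 25]); Subtracting the remaining from the first: none of the subtracted shapes is present at this height, so that combined region is unchanged — area = 370.44 mm². So its area = 370.44 mm². Layer 105 (z = 12.6): the 16×27 cube contributes its full rectangle (area 432.00 mm²); the cube at (4, 6.5) is absent (z outside [3, 7.5]); the r=11 cylinder at (8, 11) contributes a regular 16-gon of circumradius 11 (area = (16/2)·11.000²·sin(360°/16) = 370.44 mm²); Combining (union): the regions partially overlap — summed areas 802.44 mm² minus the doubly-counted overlap 312.97 mm² gives 489.46 mm² — area = 489.46 mm²; the r=11.5 cylinder at (1.5, 2) gives a regular 16-gon of circumradius 11.5 (constant along its height) (area = (16/2)·11.500²·sin(360°/16) = 404.88 mm²); Taking the first minus the rest: starting from that combined region (489.46 mm²), the r=11.5 cylinder at (1.5, 2) partially overlaps it — only the 163.66 mm² overlap (of its 404.88 mm²) is removed, clipping the outline — area = 325.81 mm². So its area = 325.81 mm². Layer 237 is larger (370.44 vs 325.81 mm²).

layer 237 (z = 28.44 mm)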